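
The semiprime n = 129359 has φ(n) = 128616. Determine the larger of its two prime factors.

φ(n) = (p−1)(q−1) = n − (p+q) + 1, so p + q = 129359 − 128616 + 1 = 744.
p and q are the roots of t² − 744t + 129359 = 0.
Discriminant: 744² − 4·129359 = 553536 − 517436 = 36100; √36100 = 190.
q = (744 − 190)/2 = 277, p = (744 + 190)/2 = 467.
Check: 277 · 467 = 129359.

467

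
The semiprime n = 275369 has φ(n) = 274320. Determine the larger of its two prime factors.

541

φ(n) = (p−1)(q−1) = n − (p+q) + 1, so p + q = 275369 − 274320 + 1 = 1050.
p and q are the roots of t² − 1050t + 275369 = 0.
Discriminant: 1050² − 4·275369 = 1102500 − 1101476 = 1024; √1024 = 32.
q = (1050 − 32)/2 = 509, p = (1050 + 32)/2 = 541.
Check: 509 · 541 = 275369.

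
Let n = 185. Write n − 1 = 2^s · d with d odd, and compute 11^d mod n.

185 − 1 = 184 = 2^3 · 23, so d = 23.
11^1 ≡ 11 (mod 185)
11^2 ≡ 11^2 = 121 ≡ 121 (mod 185)
11^4 ≡ 121^2 = 14641 ≡ 26 (mod 185)
11^8 ≡ 26^2 = 676 ≡ 121 (mod 185)
11^16 ≡ 121^2 = 14641 ≡ 26 (mod 185)
23 = 16 + 4 + 2 + 1 in binary powers of 2.
So 11^23 ≡ 26 · 26 · 121 · 11 ≡ 101 (mod 185).
Squaring chain: 101 → 26 → 121; never reaches −1, so base 11 is a Miller–Rabin witness that 185 is composite.

101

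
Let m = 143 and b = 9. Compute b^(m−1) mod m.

9^1 ≡ 9 (mod 143)
9^2 ≡ 9^2 = 81 ≡ 81 (mod 143)
9^4 ≡ 81^2 = 6561 ≡ 126 (mod 143)
9^8 ≡ 126^2 = 15876 ≡ 3 (mod 143)
9^16 ≡ 3^2 = 9 ≡ 9 (mod 143)
9^32 ≡ 9^2 = 81 ≡ 81 (mod 143)
9^64 ≡ 81^2 = 6561 ≡ 126 (mod 143)
9^128 ≡ 126^2 = 15876 ≡ 3 (mod 143)
142 = 128 + 8 + 4 + 2 in binary powers of 2.
So 9^142 ≡ 3 · 3 · 126 · 81 ≡ 48 (mod 143).
Since 48 ≠ 1, base 9 is a Fermat witness: 143 is composite.

48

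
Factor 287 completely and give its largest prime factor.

287 = 7 · 41
41 is prime.
So 287 = 7 · 41; the largest prime factor is 41.

41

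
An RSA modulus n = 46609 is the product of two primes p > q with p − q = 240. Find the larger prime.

367

Since p = q + 240, we have 46609 = q(q + 240), so q² + 240q − 46609 = 0.
Discriminant: 240² + 4·46609 = 57600 + 186436 = 244036; √244036 = 494.
q = (−240 + 494)/2 = 127, and p = q + 240 = 367.
Check: 127 · 367 = 46609.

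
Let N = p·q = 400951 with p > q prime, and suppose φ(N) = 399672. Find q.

547

φ(n) = (p−1)(q−1) = n − (p+q) + 1, so p + q = 400951 − 399672 + 1 = 1280.
p and q are the roots of t² − 1280t + 400951 = 0.
Discriminant: 1280² − 4·400951 = 1638400 − 1603804 = 34596; √34596 = 186.
q = (1280 − 186)/2 = 547, p = (1280 + 186)/2 = 733.
Check: 547 · 733 = 400951.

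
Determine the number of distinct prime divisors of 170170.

6

170170 = 2 · 85085
85085 = 5 · 17017
17017 = 7 · 2431
2431 = 11 · 221
221 = 13 · 17
170170 = 2 · 5 · 7 · 11 · 13 · 17, which has 6 distinct prime factors.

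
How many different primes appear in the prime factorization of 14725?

14725 = 5^2 · 589
589 = 19 · 31
14725 = 5^2 · 19 · 31, which has 3 distinct prime factors.

3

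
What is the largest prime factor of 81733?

47

81733 = 37 · 2209
2209 = 47 · 47
47 = 47 · 1
So 81733 = 37 · 47^2; the largest prime factor is 47.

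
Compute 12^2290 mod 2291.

144

12^1 ≡ 12 (mod 2291)
12^2 ≡ 12^2 = 144 ≡ 144 (mod 2291)
12^4 ≡ 144^2 = 20736 ≡ 117 (mod 2291)
12^8 ≡ 117^2 = 13689 ≡ 2234 (mod 2291)
12^16 ≡ 2234^2 = 4990756 ≡ 958 (mod 2291)
12^32 ≡ 958^2 = 917764 ≡ 1364 (mod 2291)
12^64 ≡ 1364^2 = 1860496 ≡ 204 (mod 2291)
12^128 ≡ 204^2 = 41616 ≡ 378 (mod 2291)
12^256 ≡ 378^2 = 142884 ≡ 842 (mod 2291)
12^512 ≡ 842^2 = 708964 ≡ 1045 (mod 2291)
12^1024 ≡ 1045^2 = 1092025 ≡ 1509 (mod 2291)
12^2048 ≡ 1509^2 = 2277081 ≡ 2118 (mod 2291)
2290 = 2048 + 128 + 64 + 32 + 16 + 2 in binary powers of 2.
So 12^2290 ≡ 2118 · 378 · 204 · 1364 · 958 · 144 ≡ 144 (mod 2291).
Since 144 ≠ 1, base 12 is a Fermat witness: 2291 is composite.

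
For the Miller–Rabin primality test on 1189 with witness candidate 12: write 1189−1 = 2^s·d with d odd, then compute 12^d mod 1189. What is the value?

157

1189 − 1 = 1188 = 2^2 · 297, so d = 297.
12^1 ≡ 12 (mod 1189)
12^2 ≡ 12^2 = 144 ≡ 144 (mod 1189)
12^4 ≡ 144^2 = 20736 ≡ 523 (mod 1189)
12^8 ≡ 523^2 = 273529 ≡ 59 (mod 1189)
12^16 ≡ 59^2 = 3481 ≡ 1103 (mod 1189)
12^32 ≡ 1103^2 = 1216609 ≡ 262 (mod 1189)
12^64 ≡ 262^2 = 68644 ≡ 871 (mod 1189)
12^128 ≡ 871^2 = 758641 ≡ 59 (mod 1189)
12^256 ≡ 59^2 = 3481 ≡ 1103 (mod 1189)
297 = 256 + 32 + 8 + 1 in binary powers of 2.
So 12^297 ≡ 1103 · 262 · 59 · 12 ≡ 157 (mod 1189).
Squaring chain: 157 → 869; never reaches −1, so base 12 is a Miller–Rabin witness that 1189 is composite.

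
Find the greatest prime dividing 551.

29

551 = 19 · 29
29 is prime.
So 551 = 19 · 29; the largest prime factor is 29.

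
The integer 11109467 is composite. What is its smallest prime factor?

83

11109467 is odd.
Digit sum 29, not divisible by 3.
Ends in 7: not divisible by 5.
7: 11109467 = 7·1587066 + 5
11: 11109467 = 11·1009951 + 6
13: 11109467 = 13·854574 + 5
17: 11109467 = 17·653498 + 1
19: 11109467 = 19·584708 + 15
23: 11109467 = 23·483020 + 7
29: 11109467 = 29·383085 + 2
31: 11109467 = 31·358369 + 28
37: 11109467 = 37·300255 + 32
41: 11109467 = 41·270962 + 25
43: 11109467 = 43·258359 + 30
47: 11109467 = 47·236371 + 30
53: 11109467 = 53·209612 + 31
59: 11109467 = 59·188296 + 3
61: 11109467 = 61·182122 + 25
67: 11109467 = 67·165812 + 63
71: 11109467 = 71·156471 + 26
73: 11109467 = 73·152184 + 35
79: 11109467 = 79·140626 + 13
83: 11109467 = 83·133849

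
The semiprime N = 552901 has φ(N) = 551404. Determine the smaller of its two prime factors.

φ(n) = (p−1)(q−1) = n − (p+q) + 1, so p + q = 552901 − 551404 + 1 = 1498.
p and q are the roots of t² − 1498t + 552901 = 0.
Discriminant: 1498² − 4·552901 = 2244004 − 2211604 = 32400; √32400 = 180.
q = (1498 − 180)/2 = 659, p = (1498 + 180)/2 = 839.
Check: 659 · 839 = 552901.

659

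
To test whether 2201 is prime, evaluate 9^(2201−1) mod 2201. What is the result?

1741

9^1 ≡ 9 (mod 2201)
9^2 ≡ 9^2 = 81 ≡ 81 (mod 2201)
9^4 ≡ 81^2 = 6561 ≡ 2159 (mod 2201)
9^8 ≡ 2159^2 = 4661281 ≡ 1764 (mod 2201)
9^16 ≡ 1764^2 = 3111696 ≡ 1683 (mod 2201)
9^32 ≡ 1683^2 = 2832489 ≡ 2003 (mod 2201)
9^64 ≡ 2003^2 = 4012009 ≡ 1787 (mod 2201)
9^128 ≡ 1787^2 = 3193369 ≡ 1919 (mod 2201)
9^256 ≡ 1919^2 = 3682561 ≡ 288 (mod 2201)
9^512 ≡ 288^2 = 82944 ≡ 1507 (mod 2201)
9^1024 ≡ 1507^2 = 2271049 ≡ 1818 (mod 2201)
9^2048 ≡ 1818^2 = 3305124 ≡ 1423 (mod 2201)
2200 = 2048 + 128 + 16 + 8 in binary powers of 2.
So 9^2200 ≡ 1423 · 1919 · 1683 · 1764 ≡ 1741 (mod 2201).
Since 1741 ≠ 1, base 9 is a Fermat witness: 2201 is composite.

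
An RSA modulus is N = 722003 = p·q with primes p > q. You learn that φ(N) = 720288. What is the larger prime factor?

977

φ(n) = (p−1)(q−1) = n − (p+q) + 1, so p + q = 722003 − 720288 + 1 = 1716.
p and q are the roots of t² − 1716t + 722003 = 0.
Discriminant: 1716² − 4·722003 = 2944656 − 2888012 = 56644; √56644 = 238.
q = (1716 − 238)/2 = 739, p = (1716 + 238)/2 = 977.
Check: 739 · 977 = 722003.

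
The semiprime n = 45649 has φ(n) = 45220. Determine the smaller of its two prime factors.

191

φ(n) = (p−1)(q−1) = n − (p+q) + 1, so p + q = 45649 − 45220 + 1 = 430.
p and q are the roots of t² − 430t + 45649 = 0.
Discriminant: 430² − 4·45649 = 184900 − 182596 = 2304; √2304 = 48.
q = (430 − 48)/2 = 191, p = (430 + 48)/2 = 239.
Check: 191 · 239 = 45649.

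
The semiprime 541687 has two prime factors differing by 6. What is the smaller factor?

733

Since p = q + 6, we have 541687 = q(q + 6), so q² + 6q − 541687 = 0.
Discriminant: 6² + 4·541687 = 36 + 2166748 = 2166784; √2166784 = 1472.
q = (−6 + 1472)/2 = 733, and p = q + 6 = 739.
Check: 733 · 739 = 541687.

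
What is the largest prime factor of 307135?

307135 = 5 · 61427
61427 = 19 · 3233
3233 = 53 · 61
61 is prime.
So 307135 = 5 · 19 · 53 · 61; the largest prime factor is 61.

61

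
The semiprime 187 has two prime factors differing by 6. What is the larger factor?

Since p = q + 6, we have 187 = q(q + 6), so q² + 6q − 187 = 0.
Discriminant: 6² + 4·187 = 36 + 748 = 784; √784 = 28.
q = (−6 + 28)/2 = 11, and p = q + 6 = 17.
Check: 11 · 17 = 187.

17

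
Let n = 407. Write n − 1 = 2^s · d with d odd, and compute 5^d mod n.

407 − 1 = 406 = 2^1 · 203, so d = 203.
5^1 ≡ 5 (mod 407)
5^2 ≡ 5^2 = 25 ≡ 25 (mod 407)
5^4 ≡ 25^2 = 625 ≡ 218 (mod 407)
5^8 ≡ 218^2 = 47524 ≡ 312 (mod 407)
5^16 ≡ 312^2 = 97344 ≡ 71 (mod 407)
5^32 ≡ 71^2 = 5041 ≡ 157 (mod 407)
5^64 ≡ 157^2 = 24649 ≡ 229 (mod 407)
5^128 ≡ 229^2 = 52441 ≡ 345 (mod 407)
203 = 128 + 64 + 8 + 2 + 1 in binary powers of 2.
So 5^203 ≡ 345 · 229 · 312 · 25 · 5 ≡ 279 (mod 407).
Squaring chain: 279; never reaches −1, so base 5 is a Miller–Rabin witness that 407 is composite.

279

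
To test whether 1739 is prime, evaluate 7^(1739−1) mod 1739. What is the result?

636

7^1 ≡ 7 (mod 1739)
7^2 ≡ 7^2 = 49 ≡ 49 (mod 1739)
7^4 ≡ 49^2 = 2401 ≡ 662 (mod 1739)
7^8 ≡ 662^2 = 438244 ≡ 16 (mod 1739)
7^16 ≡ 16^2 = 256 ≡ 256 (mod 1739)
7^32 ≡ 256^2 = 65536 ≡ 1193 (mod 1739)
7^64 ≡ 1193^2 = 1423249 ≡ 747 (mod 1739)
7^128 ≡ 747^2 = 558009 ≡ 1529 (mod 1739)
7^256 ≡ 1529^2 = 2337841 ≡ 625 (mod 1739)
7^512 ≡ 625^2 = 390625 ≡ 1089 (mod 1739)
7^1024 ≡ 1089^2 = 1185921 ≡ 1662 (mod 1739)
1738 = 1024 + 512 + 128 + 64 + 8 + 2 in binary powers of 2.
So 7^1738 ≡ 1662 · 1089 · 1529 · 747 · 16 · 49 ≡ 636 (mod 1739).
Since 636 ≠ 1, base 7 is a Fermat witness: 1739 is composite.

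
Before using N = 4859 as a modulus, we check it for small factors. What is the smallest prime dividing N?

4859 is odd.
Digit sum 26, not divisible by 3.
Ends in 9: not divisible by 5.
7: 4859 = 7·694 + 1
11: 4859 = 11·441 + 8
13: 4859 = 13·373 + 10
17: 4859 = 17·285 + 14
19: 4859 = 19·255 + 14
23: 4859 = 23·211 + 6
29: 4859 = 29·167 + 16
31: 4859 = 31·156 + 23
37: 4859 = 37·131 + 12
41: 4859 = 41·118 + 21
43: 4859 = 43·113

43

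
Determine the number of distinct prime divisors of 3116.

3116 = 2^2 · 779
779 = 19 · 41
3116 = 2^2 · 19 · 41, which has 3 distinct prime factors.

3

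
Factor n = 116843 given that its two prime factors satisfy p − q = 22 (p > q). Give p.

353

Since p = q + 22, we have 116843 = q(q + 22), so q² + 22q − 116843 = 0.
Discriminant: 22² + 4·116843 = 484 + 467372 = 467856; √467856 = 684.
q = (−22 + 684)/2 = 331, and p = q + 22 = 353.
Check: 331 · 353 = 116843.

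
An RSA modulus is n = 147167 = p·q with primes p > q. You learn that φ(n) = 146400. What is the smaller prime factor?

φ(n) = (p−1)(q−1) = n − (p+q) + 1, so p + q = 147167 − 146400 + 1 = 768.
p and q are the roots of t² − 768t + 147167 = 0.
Discriminant: 768² − 4·147167 = 589824 − 588668 = 1156; √1156 = 34.
q = (768 − 34)/2 = 367, p = (768 + 34)/2 = 401.
Check: 367 · 401 = 147167.

367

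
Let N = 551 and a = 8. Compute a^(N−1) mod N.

486

8^1 ≡ 8 (mod 551)
8^2 ≡ 8^2 = 64 ≡ 64 (mod 551)
8^4 ≡ 64^2 = 4096 ≡ 239 (mod 551)
8^8 ≡ 239^2 = 57121 ≡ 368 (mod 551)
8^16 ≡ 368^2 = 135424 ≡ 429 (mod 551)
8^32 ≡ 429^2 = 184041 ≡ 7 (mod 551)
8^64 ≡ 7^2 = 49 ≡ 49 (mod 551)
8^128 ≡ 49^2 = 2401 ≡ 197 (mod 551)
8^256 ≡ 197^2 = 38809 ≡ 239 (mod 551)
8^512 ≡ 239^2 = 57121 ≡ 368 (mod 551)
550 = 512 + 32 + 4 + 2 in binary powers of 2.
So 8^550 ≡ 368 · 7 · 239 · 64 ≡ 486 (mod 551).
Since 486 ≠ 1, base 8 is a Fermat witness: 551 is composite.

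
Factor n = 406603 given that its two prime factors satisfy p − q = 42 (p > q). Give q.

Since p = q + 42, we have 406603 = q(q + 42), so q² + 42q − 406603 = 0.
Discriminant: 42² + 4·406603 = 1764 + 1626412 = 1628176; √1628176 = 1276.
q = (−42 + 1276)/2 = 617, and p = q + 42 = 659.
Check: 617 · 659 = 406603.

617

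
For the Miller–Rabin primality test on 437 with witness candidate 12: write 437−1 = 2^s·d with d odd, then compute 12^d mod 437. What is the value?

278

437 − 1 = 436 = 2^2 · 109, so d = 109.
12^1 ≡ 12 (mod 437)
12^2 ≡ 12^2 = 144 ≡ 144 (mod 437)
12^4 ≡ 144^2 = 20736 ≡ 197 (mod 437)
12^8 ≡ 197^2 = 38809 ≡ 353 (mod 437)
12^16 ≡ 353^2 = 124609 ≡ 64 (mod 437)
12^32 ≡ 64^2 = 4096 ≡ 163 (mod 437)
12^64 ≡ 163^2 = 26569 ≡ 349 (mod 437)
109 = 64 + 32 + 8 + 4 + 1 in binary powers of 2.
So 12^109 ≡ 349 · 163 · 353 · 197 · 12 ≡ 278 (mod 437).
Squaring chain: 278 → 372; never reaches −1, so base 12 is a Miller–Rabin witness that 437 is composite.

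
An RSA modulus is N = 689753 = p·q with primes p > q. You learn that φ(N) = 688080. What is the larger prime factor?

φ(n) = (p−1)(q−1) = n − (p+q) + 1, so p + q = 689753 − 688080 + 1 = 1674.
p and q are the roots of t² − 1674t + 689753 = 0.
Discriminant: 1674² − 4·689753 = 2802276 − 2759012 = 43264; √43264 = 208.
q = (1674 − 208)/2 = 733, p = (1674 + 208)/2 = 941.
Check: 733 · 941 = 689753.

941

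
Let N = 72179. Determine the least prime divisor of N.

72179 is odd.
Digit sum 26, not divisible by 3.
Ends in 9: not divisible by 5.
7: 72179 = 7·10311 + 2
11: 72179 = 11·6561 + 8
13: 72179 = 13·5552 + 3
17: 72179 = 17·4245 + 14
19: 72179 = 19·3798 + 17
23: 72179 = 23·3138 + 5
29: 72179 = 29·2488 + 27
31: 72179 = 31·2328 + 11
37: 72179 = 37·1950 + 29
41: 72179 = 41·1760 + 19
43: 72179 = 43·1678 + 25
47: 72179 = 47·1535 + 34
53: 72179 = 53·1361 + 46
59: 72179 = 59·1223 + 22
61: 72179 = 61·1183 + 16
67: 72179 = 67·1077 + 20
71: 72179 = 71·1016 + 43
73: 72179 = 73·988 + 55
79: 72179 = 79·913 + 52
83: 72179 = 83·869 + 52
89: 72179 = 89·811

89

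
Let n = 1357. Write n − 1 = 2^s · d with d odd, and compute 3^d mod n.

41

1357 − 1 = 1356 = 2^2 · 339, so d = 339.
3^1 ≡ 3 (mod 1357)
3^2 ≡ 3^2 = 9 ≡ 9 (mod 1357)
3^4 ≡ 9^2 = 81 ≡ 81 (mod 1357)
3^8 ≡ 81^2 = 6561 ≡ 1133 (mod 1357)
3^16 ≡ 1133^2 = 1283689 ≡ 1324 (mod 1357)
3^32 ≡ 1324^2 = 1752976 ≡ 1089 (mod 1357)
3^64 ≡ 1089^2 = 1185921 ≡ 1260 (mod 1357)
3^128 ≡ 1260^2 = 1587600 ≡ 1267 (mod 1357)
3^256 ≡ 1267^2 = 1605289 ≡ 1315 (mod 1357)
339 = 256 + 64 + 16 + 2 + 1 in binary powers of 2.
So 3^339 ≡ 1315 · 1260 · 1324 · 9 · 3 ≡ 41 (mod 1357).
Squaring chain: 41 → 324; never reaches −1, so base 3 is a Miller–Rabin witness that 1357 is composite.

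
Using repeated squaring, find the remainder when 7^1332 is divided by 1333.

7^1 ≡ 7 (mod 1333)
7^2 ≡ 7^2 = 49 ≡ 49 (mod 1333)
7^4 ≡ 49^2 = 2401 ≡ 1068 (mod 1333)
7^8 ≡ 1068^2 = 1140624 ≡ 909 (mod 1333)
7^16 ≡ 909^2 = 826281 ≡ 1154 (mod 1333)
7^32 ≡ 1154^2 = 1331716 ≡ 49 (mod 1333)
7^64 ≡ 49^2 = 2401 ≡ 1068 (mod 1333)
7^128 ≡ 1068^2 = 1140624 ≡ 909 (mod 1333)
7^256 ≡ 909^2 = 826281 ≡ 1154 (mod 1333)
7^512 ≡ 1154^2 = 1331716 ≡ 49 (mod 1333)
7^1024 ≡ 49^2 = 2401 ≡ 1068 (mod 1333)
1332 = 1024 + 256 + 32 + 16 + 4 in binary powers of 2.
So 7^1332 ≡ 1068 · 1154 · 49 · 1154 · 1068 ≡ 388 (mod 1333).
Since 388 ≠ 1, base 7 is a Fermat witness: 1333 is composite.

388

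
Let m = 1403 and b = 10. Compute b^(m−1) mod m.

10^1 ≡ 10 (mod 1403)
10^2 ≡ 10^2 = 100 ≡ 100 (mod 1403)
10^4 ≡ 100^2 = 10000 ≡ 179 (mod 1403)
10^8 ≡ 179^2 = 32041 ≡ 1175 (mod 1403)
10^16 ≡ 1175^2 = 1380625 ≡ 73 (mod 1403)
10^32 ≡ 73^2 = 5329 ≡ 1120 (mod 1403)
10^64 ≡ 1120^2 = 1254400 ≡ 118 (mod 1403)
10^128 ≡ 118^2 = 13924 ≡ 1297 (mod 1403)
10^256 ≡ 1297^2 = 1682209 ≡ 12 (mod 1403)
10^512 ≡ 12^2 = 144 ≡ 144 (mod 1403)
10^1024 ≡ 144^2 = 20736 ≡ 1094 (mod 1403)
1402 = 1024 + 256 + 64 + 32 + 16 + 8 + 2 in binary powers of 2.
So 10^1402 ≡ 1094 · 12 · 118 · 1120 · 73 · 1175 · 100 ≡ 1361 (mod 1403).
Since 1361 ≠ 1, base 10 is a Fermat witness: 1403 is composite.

1361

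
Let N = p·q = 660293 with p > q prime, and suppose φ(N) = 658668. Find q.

787

φ(n) = (p−1)(q−1) = n − (p+q) + 1, so p + q = 660293 − 658668 + 1 = 1626.
p and q are the roots of t² − 1626t + 660293 = 0.
Discriminant: 1626² − 4·660293 = 2643876 − 2641172 = 2704; √2704 = 52.
q = (1626 − 52)/2 = 787, p = (1626 + 52)/2 = 839.
Check: 787 · 839 = 660293.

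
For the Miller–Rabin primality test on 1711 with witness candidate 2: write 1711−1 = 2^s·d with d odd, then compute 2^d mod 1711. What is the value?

549

1711 − 1 = 1710 = 2^1 · 855, so d = 855.
2^1 ≡ 2 (mod 1711)
2^2 ≡ 2^2 = 4 ≡ 4 (mod 1711)
2^4 ≡ 4^2 = 16 ≡ 16 (mod 1711)
2^8 ≡ 16^2 = 256 ≡ 256 (mod 1711)
2^16 ≡ 256^2 = 65536 ≡ 518 (mod 1711)
2^32 ≡ 518^2 = 268324 ≡ 1408 (mod 1711)
2^64 ≡ 1408^2 = 1982464 ≡ 1126 (mod 1711)
2^128 ≡ 1126^2 = 1267876 ≡ 25 (mod 1711)
2^256 ≡ 25^2 = 625 ≡ 625 (mod 1711)
2^512 ≡ 625^2 = 390625 ≡ 517 (mod 1711)
855 = 512 + 256 + 64 + 16 + 4 + 2 + 1 in binary powers of 2.
So 2^855 ≡ 517 · 625 · 1126 · 518 · 16 · 4 · 2 ≡ 549 (mod 1711).
Squaring chain: 549; never reaches −1, so base 2 is a Miller–Rabin witness that 1711 is composite.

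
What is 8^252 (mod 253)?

8^1 ≡ 8 (mod 253)
8^2 ≡ 8^2 = 64 ≡ 64 (mod 253)
8^4 ≡ 64^2 = 4096 ≡ 48 (mod 253)
8^8 ≡ 48^2 = 2304 ≡ 27 (mod 253)
8^16 ≡ 27^2 = 729 ≡ 223 (mod 253)
8^32 ≡ 223^2 = 49729 ≡ 141 (mod 253)
8^64 ≡ 141^2 = 19881 ≡ 147 (mod 253)
8^128 ≡ 147^2 = 21609 ≡ 104 (mod 253)
252 = 128 + 64 + 32 + 16 + 8 + 4 in binary powers of 2.
So 8^252 ≡ 104 · 147 · 141 · 223 · 27 · 48 ≡ 141 (mod 253).
Since 141 ≠ 1, base 8 is a Fermat witness: 253 is composite.

141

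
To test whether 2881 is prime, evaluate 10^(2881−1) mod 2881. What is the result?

10^1 ≡ 10 (mod 2881)
10^2 ≡ 10^2 = 100 ≡ 100 (mod 2881)
10^4 ≡ 100^2 = 10000 ≡ 1357 (mod 2881)
10^8 ≡ 1357^2 = 1841449 ≡ 490 (mod 2881)
10^16 ≡ 490^2 = 240100 ≡ 977 (mod 2881)
10^32 ≡ 977^2 = 954529 ≡ 918 (mod 2881)
10^64 ≡ 918^2 = 842724 ≡ 1472 (mod 2881)
10^128 ≡ 1472^2 = 2166784 ≡ 272 (mod 2881)
10^256 ≡ 272^2 = 73984 ≡ 1959 (mod 2881)
10^512 ≡ 1959^2 = 3837681 ≡ 189 (mod 2881)
10^1024 ≡ 189^2 = 35721 ≡ 1149 (mod 2881)
10^2048 ≡ 1149^2 = 1320201 ≡ 703 (mod 2881)
2880 = 2048 + 512 + 256 + 64 in binary powers of 2.
So 10^2880 ≡ 703 · 189 · 1959 · 1472 ≡ 1215 (mod 2881).
Since 1215 ≠ 1, base 10 is a Fermat witness: 2881 is composite.

1215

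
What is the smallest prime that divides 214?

214 is even: 2 divides it.

2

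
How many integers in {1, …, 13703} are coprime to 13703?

13440

Factor: 13703 = 71 · 193.
φ(13703) = (71−1) · (193−1) = 70 · 192 = 13440.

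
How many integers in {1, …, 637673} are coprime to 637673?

612000

Factor: 637673 = 41 · 103 · 151.
φ(637673) = (41−1) · (103−1) · (151−1) = 40 · 102 · 150 = 612000.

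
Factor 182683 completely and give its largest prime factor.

182683 = 31 · 5893
5893 = 71 · 83
83 is prime.
So 182683 = 31 · 71 · 83; the largest prime factor is 83.

83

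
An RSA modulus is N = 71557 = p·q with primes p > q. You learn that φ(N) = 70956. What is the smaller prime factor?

163

φ(n) = (p−1)(q−1) = n − (p+q) + 1, so p + q = 71557 − 70956 + 1 = 602.
p and q are the roots of t² − 602t + 71557 = 0.
Discriminant: 602² − 4·71557 = 362404 − 286228 = 76176; √76176 = 276.
q = (602 − 276)/2 = 163, p = (602 + 276)/2 = 439.
Check: 163 · 439 = 71557.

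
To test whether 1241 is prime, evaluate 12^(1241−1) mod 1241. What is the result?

12^1 ≡ 12 (mod 1241)
12^2 ≡ 12^2 = 144 ≡ 144 (mod 1241)
12^4 ≡ 144^2 = 20736 ≡ 880 (mod 1241)
12^8 ≡ 880^2 = 774400 ≡ 16 (mod 1241)
12^16 ≡ 16^2 = 256 ≡ 256 (mod 1241)
12^32 ≡ 256^2 = 65536 ≡ 1004 (mod 1241)
12^64 ≡ 1004^2 = 1008016 ≡ 324 (mod 1241)
12^128 ≡ 324^2 = 104976 ≡ 732 (mod 1241)
12^256 ≡ 732^2 = 535824 ≡ 953 (mod 1241)
12^512 ≡ 953^2 = 908209 ≡ 1038 (mod 1241)
12^1024 ≡ 1038^2 = 1077444 ≡ 256 (mod 1241)
1240 = 1024 + 128 + 64 + 16 + 8 in binary powers of 2.
So 12^1240 ≡ 256 · 732 · 324 · 256 · 16 ≡ 475 (mod 1241).
Since 475 ≠ 1, base 12 is a Fermat witness: 1241 is composite.

475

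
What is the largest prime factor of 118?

59

118 = 2 · 59
59 is prime.
So 118 = 2 · 59; the largest prime factor is 59.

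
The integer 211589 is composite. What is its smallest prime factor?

7

211589 is odd.
Digit sum 26, not divisible by 3.
Ends in 9: not divisible by 5.
7: 211589 = 7·30227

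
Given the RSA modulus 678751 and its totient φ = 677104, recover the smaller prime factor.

809

φ(n) = (p−1)(q−1) = n − (p+q) + 1, so p + q = 678751 − 677104 + 1 = 1648.
p and q are the roots of t² − 1648t + 678751 = 0.
Discriminant: 1648² − 4·678751 = 2715904 − 2715004 = 900; √900 = 30.
q = (1648 − 30)/2 = 809, p = (1648 + 30)/2 = 839.
Check: 809 · 839 = 678751.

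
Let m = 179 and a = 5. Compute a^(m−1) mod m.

5^1 ≡ 5 (mod 179)
5^2 ≡ 5^2 = 25 ≡ 25 (mod 179)
5^4 ≡ 25^2 = 625 ≡ 88 (mod 179)
5^8 ≡ 88^2 = 7744 ≡ 47 (mod 179)
5^16 ≡ 47^2 = 2209 ≡ 61 (mod 179)
5^32 ≡ 61^2 = 3721 ≡ 141 (mod 179)
5^64 ≡ 141^2 = 19881 ≡ 12 (mod 179)
5^128 ≡ 12^2 = 144 ≡ 144 (mod 179)
178 = 128 + 32 + 16 + 2 in binary powers of 2.
So 5^178 ≡ 144 · 141 · 61 · 25 ≡ 1 (mod 179).
Since the result is 1, base 5 gives no evidence that 179 is composite.

1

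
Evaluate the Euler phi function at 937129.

905520

Factor: 937129 = 67 · 71 · 197.
φ(937129) = (67−1) · (71−1) · (197−1) = 66 · 70 · 196 = 905520.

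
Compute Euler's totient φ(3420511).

3349248

Factor: 3420511 = 97 · 179 · 197.
φ(3420511) = (97−1) · (179−1) · (197−1) = 96 · 178 · 196 = 3349248.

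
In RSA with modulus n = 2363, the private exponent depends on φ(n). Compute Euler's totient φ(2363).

Factor: 2363 = 17 · 139.
φ(2363) = (17−1) · (139−1) = 16 · 138 = 2208.

2208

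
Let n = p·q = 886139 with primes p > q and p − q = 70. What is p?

977

Since p = q + 70, we have 886139 = q(q + 70), so q² + 70q − 886139 = 0.
Discriminant: 70² + 4·886139 = 4900 + 3544556 = 3549456; √3549456 = 1884.
q = (−70 + 1884)/2 = 907, and p = q + 70 = 977.
Check: 907 · 977 = 886139.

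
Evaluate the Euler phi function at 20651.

Factor: 20651 = 107 · 193.
φ(20651) = (107−1) · (193−1) = 106 · 192 = 20352.

20352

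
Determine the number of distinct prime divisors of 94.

94 = 2 · 47
94 = 2 · 47, which has 2 distinct prime factors.

2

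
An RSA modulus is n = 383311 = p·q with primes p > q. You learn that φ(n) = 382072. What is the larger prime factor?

653

φ(n) = (p−1)(q−1) = n − (p+q) + 1, so p + q = 383311 − 382072 + 1 = 1240.
p and q are the roots of t² − 1240t + 383311 = 0.
Discriminant: 1240² − 4·383311 = 1537600 − 1533244 = 4356; √4356 = 66.
q = (1240 − 66)/2 = 587, p = (1240 + 66)/2 = 653.
Check: 587 · 653 = 383311.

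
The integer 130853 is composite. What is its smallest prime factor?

130853 is odd.
Digit sum 20, not divisible by 3.
Ends in 3: not divisible by 5.
7: 130853 = 7·18693 + 2
11: 130853 = 11·11895 + 8
13: 130853 = 13·10065 + 8
17: 130853 = 17·7697 + 4
19: 130853 = 19·6887

19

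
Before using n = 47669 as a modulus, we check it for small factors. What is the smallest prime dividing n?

47669 is odd.
Digit sum 32, not divisible by 3.
Ends in 9: not divisible by 5.
7: 47669 = 7·6809 + 6
11: 47669 = 11·4333 + 6
13: 47669 = 13·3666 + 11
17: 47669 = 17·2804 + 1
19: 47669 = 19·2508 + 17
23: 47669 = 23·2072 + 13
29: 47669 = 29·1643 + 22
31: 47669 = 31·1537 + 22
37: 47669 = 37·1288 + 13
41: 47669 = 41·1162 + 27
43: 47669 = 43·1108 + 25
47: 47669 = 47·1014 + 11
53: 47669 = 53·899 + 22
59: 47669 = 59·807 + 56
61: 47669 = 61·781 + 28
67: 47669 = 67·711 + 32
71: 47669 = 71·671 + 28
73: 47669 = 73·653

73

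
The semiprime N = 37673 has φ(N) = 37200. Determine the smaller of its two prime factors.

φ(n) = (p−1)(q−1) = n − (p+q) + 1, so p + q = 37673 − 37200 + 1 = 474.
p and q are the roots of t² − 474t + 37673 = 0.
Discriminant: 474² − 4·37673 = 224676 − 150692 = 73984; √73984 = 272.
q = (474 − 272)/2 = 101, p = (474 + 272)/2 = 373.
Check: 101 · 373 = 37673.

101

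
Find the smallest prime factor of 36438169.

36438169 is odd.
Digit sum 40, not divisible by 3.
Ends in 9: not divisible by 5.
7: 36438169 = 7·5205452 + 5
11: 36438169 = 11·3312560 + 9
13: 36438169 = 13·2802936 + 1
17: 36438169 = 17·2143421 + 12
19: 36438169 = 19·1917798 + 7
23: 36438169 = 23·1584268 + 5
29: 36438169 = 29·1256488 + 17
31: 36438169 = 31·1175424 + 25
37: 36438169 = 37·984815 + 14
41: 36438169 = 41·888735 + 34
43: 36438169 = 43·847399 + 12
47: 36438169 = 47·775280 + 9
53: 36438169 = 53·687512 + 33
59: 36438169 = 59·617596 + 5
61: 36438169 = 61·597347 + 2
67: 36438169 = 67·543853 + 18
71: 36438169 = 71·513213 + 46
73: 36438169 = 73·499153

73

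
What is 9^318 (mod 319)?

9^1 ≡ 9 (mod 319)
9^2 ≡ 9^2 = 81 ≡ 81 (mod 319)
9^4 ≡ 81^2 = 6561 ≡ 181 (mod 319)
9^8 ≡ 181^2 = 32761 ≡ 223 (mod 319)
9^16 ≡ 223^2 = 49729 ≡ 284 (mod 319)
9^32 ≡ 284^2 = 80656 ≡ 268 (mod 319)
9^64 ≡ 268^2 = 71824 ≡ 49 (mod 319)
9^128 ≡ 49^2 = 2401 ≡ 168 (mod 319)
9^256 ≡ 168^2 = 28224 ≡ 152 (mod 319)
318 = 256 + 32 + 16 + 8 + 4 + 2 in binary powers of 2.
So 9^318 ≡ 152 · 268 · 284 · 223 · 181 · 81 ≡ 25 (mod 319).
Since 25 ≠ 1, base 9 is a Fermat witness: 319 is composite.

25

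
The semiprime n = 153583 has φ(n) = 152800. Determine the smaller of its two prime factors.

383

φ(n) = (p−1)(q−1) = n − (p+q) + 1, so p + q = 153583 − 152800 + 1 = 784.
p and q are the roots of t² − 784t + 153583 = 0.
Discriminant: 784² − 4·153583 = 614656 − 614332 = 324; √324 = 18.
q = (784 − 18)/2 = 383, p = (784 + 18)/2 = 401.
Check: 383 · 401 = 153583.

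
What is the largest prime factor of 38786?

38786 = 2 · 19393
19393 = 11 · 1763
1763 = 41 · 43
43 is prime.
So 38786 = 2 · 11 · 41 · 43; the largest prime factor is 43.

43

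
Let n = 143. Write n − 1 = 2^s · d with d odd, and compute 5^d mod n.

143 − 1 = 142 = 2^1 · 71, so d = 71.
5^1 ≡ 5 (mod 143)
5^2 ≡ 5^2 = 25 ≡ 25 (mod 143)
5^4 ≡ 25^2 = 625 ≡ 53 (mod 143)
5^8 ≡ 53^2 = 2809 ≡ 92 (mod 143)
5^16 ≡ 92^2 = 8464 ≡ 27 (mod 143)
5^32 ≡ 27^2 = 729 ≡ 14 (mod 143)
5^64 ≡ 14^2 = 196 ≡ 53 (mod 143)
71 = 64 + 4 + 2 + 1 in binary powers of 2.
So 5^71 ≡ 53 · 53 · 25 · 5 ≡ 60 (mod 143).
Squaring chain: 60; never reaches −1, so base 5 is a Miller–Rabin witness that 143 is composite.

60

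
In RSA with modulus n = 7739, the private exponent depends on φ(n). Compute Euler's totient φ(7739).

7560

Factor: 7739 = 71 · 109.
φ(7739) = (71−1) · (109−1) = 70 · 108 = 7560.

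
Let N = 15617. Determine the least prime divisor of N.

15617 is odd.
Digit sum 20, not divisible by 3.
Ends in 7: not divisible by 5.
7: 15617 = 7·2231

7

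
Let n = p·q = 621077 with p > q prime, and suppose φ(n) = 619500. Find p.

φ(n) = (p−1)(q−1) = n − (p+q) + 1, so p + q = 621077 − 619500 + 1 = 1578.
p and q are the roots of t² − 1578t + 621077 = 0.
Discriminant: 1578² − 4·621077 = 2490084 − 2484308 = 5776; √5776 = 76.
q = (1578 − 76)/2 = 751, p = (1578 + 76)/2 = 827.
Check: 751 · 827 = 621077.

827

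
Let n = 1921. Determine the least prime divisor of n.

17

1921 is odd.
Digit sum 13, not divisible by 3.
Ends in 1: not divisible by 5.
7: 1921 = 7·274 + 3
11: 1921 = 11·174 + 7
13: 1921 = 13·147 + 10
17: 1921 = 17·113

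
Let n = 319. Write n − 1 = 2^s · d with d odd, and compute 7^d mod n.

319 − 1 = 318 = 2^1 · 159, so d = 159.
7^1 ≡ 7 (mod 319)
7^2 ≡ 7^2 = 49 ≡ 49 (mod 319)
7^4 ≡ 49^2 = 2401 ≡ 168 (mod 319)
7^8 ≡ 168^2 = 28224 ≡ 152 (mod 319)
7^16 ≡ 152^2 = 23104 ≡ 136 (mod 319)
7^32 ≡ 136^2 = 18496 ≡ 313 (mod 319)
7^64 ≡ 313^2 = 97969 ≡ 36 (mod 319)
7^128 ≡ 36^2 = 1296 ≡ 20 (mod 319)
159 = 128 + 16 + 8 + 4 + 2 + 1 in binary powers of 2.
So 7^159 ≡ 20 · 136 · 152 · 168 · 49 · 7 ≡ 74 (mod 319).
Squaring chain: 74; never reaches −1, so base 7 is a Miller–Rabin witness that 319 is composite.

74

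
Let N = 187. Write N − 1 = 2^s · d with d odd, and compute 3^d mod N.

148

187 − 1 = 186 = 2^1 · 93, so d = 93.
3^1 ≡ 3 (mod 187)
3^2 ≡ 3^2 = 9 ≡ 9 (mod 187)
3^4 ≡ 9^2 = 81 ≡ 81 (mod 187)
3^8 ≡ 81^2 = 6561 ≡ 16 (mod 187)
3^16 ≡ 16^2 = 256 ≡ 69 (mod 187)
3^32 ≡ 69^2 = 4761 ≡ 86 (mod 187)
3^64 ≡ 86^2 = 7396 ≡ 103 (mod 187)
93 = 64 + 16 + 8 + 4 + 1 in binary powers of 2.
So 3^93 ≡ 103 · 69 · 16 · 81 · 3 ≡ 148 (mod 187).
Squaring chain: 148; never reaches −1, so base 3 is a Miller–Rabin witness that 187 is composite.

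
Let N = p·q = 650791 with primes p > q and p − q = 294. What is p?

967

Since p = q + 294, we have 650791 = q(q + 294), so q² + 294q − 650791 = 0.
Discriminant: 294² + 4·650791 = 86436 + 2603164 = 2689600; √2689600 = 1640.
q = (−294 + 1640)/2 = 673, and p = q + 294 = 967.
Check: 673 · 967 = 650791.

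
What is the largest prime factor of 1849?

43

1849 = 43 · 43
43 = 43 · 1
So 1849 = 43^2; the largest prime factor is 43.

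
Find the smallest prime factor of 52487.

52487 is odd.
Digit sum 26, not divisible by 3.
Ends in 7: not divisible by 5.
7: 52487 = 7·7498 + 1
11: 52487 = 11·4771 + 6
13: 52487 = 13·4037 + 6
17: 52487 = 17·3087 + 8
19: 52487 = 19·2762 + 9
23: 52487 = 23·2282 + 1
29: 52487 = 29·1809 + 26
31: 52487 = 31·1693 + 4
37: 52487 = 37·1418 + 21
41: 52487 = 41·1280 + 7
43: 52487 = 43·1220 + 27
47: 52487 = 47·1116 + 35
53: 52487 = 53·990 + 17
59: 52487 = 59·889 + 36
61: 52487 = 61·860 + 27
67: 52487 = 67·783 + 26
71: 52487 = 71·739 + 18
73: 52487 = 73·719

73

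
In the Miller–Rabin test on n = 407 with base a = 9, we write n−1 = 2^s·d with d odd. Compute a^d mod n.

256

407 − 1 = 406 = 2^1 · 203, so d = 203.
9^1 ≡ 9 (mod 407)
9^2 ≡ 9^2 = 81 ≡ 81 (mod 407)
9^4 ≡ 81^2 = 6561 ≡ 49 (mod 407)
9^8 ≡ 49^2 = 2401 ≡ 366 (mod 407)
9^16 ≡ 366^2 = 133956 ≡ 53 (mod 407)
9^32 ≡ 53^2 = 2809 ≡ 367 (mod 407)
9^64 ≡ 367^2 = 134689 ≡ 379 (mod 407)
9^128 ≡ 379^2 = 143641 ≡ 377 (mod 407)
203 = 128 + 64 + 8 + 2 + 1 in binary powers of 2.
So 9^203 ≡ 377 · 379 · 366 · 81 · 9 ≡ 256 (mod 407).
Squaring chain: 256; never reaches −1, so base 9 is a Miller–Rabin witness that 407 is composite.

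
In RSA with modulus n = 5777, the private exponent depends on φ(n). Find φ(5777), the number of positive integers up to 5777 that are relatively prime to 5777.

5616

Factor: 5777 = 53 · 109.
φ(5777) = (53−1) · (109−1) = 52 · 108 = 5616.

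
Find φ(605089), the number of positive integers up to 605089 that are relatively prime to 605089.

577200

Factor: 605089 = 31 · 131 · 149.
φ(605089) = (31−1) · (131−1) · (149−1) = 30 · 130 · 148 = 577200.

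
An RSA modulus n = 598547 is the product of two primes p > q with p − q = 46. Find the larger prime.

797

Since p = q + 46, we have 598547 = q(q + 46), so q² + 46q − 598547 = 0.
Discriminant: 46² + 4·598547 = 2116 + 2394188 = 2396304; √2396304 = 1548.
q = (−46 + 1548)/2 = 751, and p = q + 46 = 797.
Check: 751 · 797 = 598547.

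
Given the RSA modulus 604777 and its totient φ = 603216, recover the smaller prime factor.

709

φ(n) = (p−1)(q−1) = n − (p+q) + 1, so p + q = 604777 − 603216 + 1 = 1562.
p and q are the roots of t² − 1562t + 604777 = 0.
Discriminant: 1562² − 4·604777 = 2439844 − 2419108 = 20736; √20736 = 144.
q = (1562 − 144)/2 = 709, p = (1562 + 144)/2 = 853.
Check: 709 · 853 = 604777.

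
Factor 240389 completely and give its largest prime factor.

240389 = 37 · 6497
6497 = 73 · 89
89 is prime.
So 240389 = 37 · 73 · 89; the largest prime factor is 89.

89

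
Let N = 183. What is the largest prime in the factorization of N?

61

183 = 3 · 61
61 is prime.
So 183 = 3 · 61; the largest prime factor is 61.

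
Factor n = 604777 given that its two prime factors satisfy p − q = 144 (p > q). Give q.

709

Since p = q + 144, we have 604777 = q(q + 144), so q² + 144q − 604777 = 0.
Discriminant: 144² + 4·604777 = 20736 + 2419108 = 2439844; √2439844 = 1562.
q = (−144 + 1562)/2 = 709, and p = q + 144 = 853.
Check: 709 · 853 = 604777.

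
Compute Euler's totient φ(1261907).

Factor: 1261907 = 61 · 137 · 151.
φ(1261907) = (61−1) · (137−1) · (151−1) = 60 · 136 · 150 = 1224000.

1224000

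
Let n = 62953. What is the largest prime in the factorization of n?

62953 = 11 · 5723
5723 = 59 · 97
97 is prime.
So 62953 = 11 · 59 · 97; the largest prime factor is 97.

97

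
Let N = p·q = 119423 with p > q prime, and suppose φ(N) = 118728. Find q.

φ(n) = (p−1)(q−1) = n − (p+q) + 1, so p + q = 119423 − 118728 + 1 = 696.
p and q are the roots of t² − 696t + 119423 = 0.
Discriminant: 696² − 4·119423 = 484416 − 477692 = 6724; √6724 = 82.
q = (696 − 82)/2 = 307, p = (696 + 82)/2 = 389.
Check: 307 · 389 = 119423.

307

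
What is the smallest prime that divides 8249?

8249 is odd.
Digit sum 23, not divisible by 3.
Ends in 9: not divisible by 5.
7: 8249 = 7·1178 + 3
11: 8249 = 11·749 + 10
13: 8249 = 13·634 + 7
17: 8249 = 17·485 + 4
19: 8249 = 19·434 + 3
23: 8249 = 23·358 + 15
29: 8249 = 29·284 + 13
31: 8249 = 31·266 + 3
37: 8249 = 37·222 + 35
41: 8249 = 41·201 + 8
43: 8249 = 43·191 + 36
47: 8249 = 47·175 + 24
53: 8249 = 53·155 + 34
59: 8249 = 59·139 + 48
61: 8249 = 61·135 + 14
67: 8249 = 67·123 + 8
71: 8249 = 71·116 + 13
73: 8249 = 73·113

73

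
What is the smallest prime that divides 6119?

29

6119 is odd.
Digit sum 17, not divisible by 3.
Ends in 9: not divisible by 5.
7: 6119 = 7·874 + 1
11: 6119 = 11·556 + 3
13: 6119 = 13·470 + 9
17: 6119 = 17·359 + 16
19: 6119 = 19·322 + 1
23: 6119 = 23·266 + 1
29: 6119 = 29·211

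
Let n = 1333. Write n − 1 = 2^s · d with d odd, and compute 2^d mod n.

1333 − 1 = 1332 = 2^2 · 333, so d = 333.
2^1 ≡ 2 (mod 1333)
2^2 ≡ 2^2 = 4 ≡ 4 (mod 1333)
2^4 ≡ 4^2 = 16 ≡ 16 (mod 1333)
2^8 ≡ 16^2 = 256 ≡ 256 (mod 1333)
2^16 ≡ 256^2 = 65536 ≡ 219 (mod 1333)
2^32 ≡ 219^2 = 47961 ≡ 1306 (mod 1333)
2^64 ≡ 1306^2 = 1705636 ≡ 729 (mod 1333)
2^128 ≡ 729^2 = 531441 ≡ 907 (mod 1333)
2^256 ≡ 907^2 = 822649 ≡ 188 (mod 1333)
333 = 256 + 64 + 8 + 4 + 1 in binary powers of 2.
So 2^333 ≡ 188 · 729 · 256 · 16 · 2 ≡ 70 (mod 1333).
Squaring chain: 70 → 901; never reaches −1, so base 2 is a Miller–Rabin witness that 1333 is composite.

70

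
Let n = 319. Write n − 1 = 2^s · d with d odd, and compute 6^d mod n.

178

319 − 1 = 318 = 2^1 · 159, so d = 159.
6^1 ≡ 6 (mod 319)
6^2 ≡ 6^2 = 36 ≡ 36 (mod 319)
6^4 ≡ 36^2 = 1296 ≡ 20 (mod 319)
6^8 ≡ 20^2 = 400 ≡ 81 (mod 319)
6^16 ≡ 81^2 = 6561 ≡ 181 (mod 319)
6^32 ≡ 181^2 = 32761 ≡ 223 (mod 319)
6^64 ≡ 223^2 = 49729 ≡ 284 (mod 319)
6^128 ≡ 284^2 = 80656 ≡ 268 (mod 319)
159 = 128 + 16 + 8 + 4 + 2 + 1 in binary powers of 2.
So 6^159 ≡ 268 · 181 · 81 · 20 · 36 · 6 ≡ 178 (mod 319).
Squaring chain: 178; never reaches −1, so base 6 is a Miller–Rabin witness that 319 is composite.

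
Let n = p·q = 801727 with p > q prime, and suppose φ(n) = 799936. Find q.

φ(n) = (p−1)(q−1) = n − (p+q) + 1, so p + q = 801727 − 799936 + 1 = 1792.
p and q are the roots of t² − 1792t + 801727 = 0.
Discriminant: 1792² − 4·801727 = 3211264 − 3206908 = 4356; √4356 = 66.
q = (1792 − 66)/2 = 863, p = (1792 + 66)/2 = 929.
Check: 863 · 929 = 801727.

863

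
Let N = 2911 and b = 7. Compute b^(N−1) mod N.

1795

7^1 ≡ 7 (mod 2911)
7^2 ≡ 7^2 = 49 ≡ 49 (mod 2911)
7^4 ≡ 49^2 = 2401 ≡ 2401 (mod 2911)
7^8 ≡ 2401^2 = 5764801 ≡ 1021 (mod 2911)
7^16 ≡ 1021^2 = 1042441 ≡ 303 (mod 2911)
7^32 ≡ 303^2 = 91809 ≡ 1568 (mod 2911)
7^64 ≡ 1568^2 = 2458624 ≡ 1740 (mod 2911)
7^128 ≡ 1740^2 = 3027600 ≡ 160 (mod 2911)
7^256 ≡ 160^2 = 25600 ≡ 2312 (mod 2911)
7^512 ≡ 2312^2 = 5345344 ≡ 748 (mod 2911)
7^1024 ≡ 748^2 = 559504 ≡ 592 (mod 2911)
7^2048 ≡ 592^2 = 350464 ≡ 1144 (mod 2911)
2910 = 2048 + 512 + 256 + 64 + 16 + 8 + 4 + 2 in binary powers of 2.
So 7^2910 ≡ 1144 · 748 · 2312 · 1740 · 303 · 1021 · 2401 · 49 ≡ 1795 (mod 2911).
Since 1795 ≠ 1, base 7 is a Fermat witness: 2911 is composite.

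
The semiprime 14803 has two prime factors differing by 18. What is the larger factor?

Since p = q + 18, we have 14803 = q(q + 18), so q² + 18q − 14803 = 0.
Discriminant: 18² + 4·14803 = 324 + 59212 = 59536; √59536 = 244.
q = (−18 + 244)/2 = 113, and p = q + 18 = 131.
Check: 113 · 131 = 14803.

131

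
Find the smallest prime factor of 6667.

59

6667 is odd.
Digit sum 25, not divisible by 3.
Ends in 7: not divisible by 5.
7: 6667 = 7·952 + 3
11: 6667 = 11·606 + 1
13: 6667 = 13·512 + 11
17: 6667 = 17·392 + 3
19: 6667 = 19·350 + 17
23: 6667 = 23·289 + 20
29: 6667 = 29·229 + 26
31: 6667 = 31·215 + 2
37: 6667 = 37·180 + 7
41: 6667 = 41·162 + 25
43: 6667 = 43·155 + 2
47: 6667 = 47·141 + 40
53: 6667 = 53·125 + 42
59: 6667 = 59·113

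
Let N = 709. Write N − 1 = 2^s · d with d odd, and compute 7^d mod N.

1

709 − 1 = 708 = 2^2 · 177, so d = 177.
7^1 ≡ 7 (mod 709)
7^2 ≡ 7^2 = 49 ≡ 49 (mod 709)
7^4 ≡ 49^2 = 2401 ≡ 274 (mod 709)
7^8 ≡ 274^2 = 75076 ≡ 631 (mod 709)
7^16 ≡ 631^2 = 398161 ≡ 412 (mod 709)
7^32 ≡ 412^2 = 169744 ≡ 293 (mod 709)
7^64 ≡ 293^2 = 85849 ≡ 60 (mod 709)
7^128 ≡ 60^2 = 3600 ≡ 55 (mod 709)
177 = 128 + 32 + 16 + 1 in binary powers of 2.
So 7^177 ≡ 55 · 293 · 412 · 7 ≡ 1 (mod 709).
Since 7^d ≡ 1 (mod 709), base 7 does not prove 709 composite.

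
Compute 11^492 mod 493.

11^1 ≡ 11 (mod 493)
11^2 ≡ 11^2 = 121 ≡ 121 (mod 493)
11^4 ≡ 121^2 = 14641 ≡ 344 (mod 493)
11^8 ≡ 344^2 = 118336 ≡ 16 (mod 493)
11^16 ≡ 16^2 = 256 ≡ 256 (mod 493)
11^32 ≡ 256^2 = 65536 ≡ 460 (mod 493)
11^64 ≡ 460^2 = 211600 ≡ 103 (mod 493)
11^128 ≡ 103^2 = 10609 ≡ 256 (mod 493)
11^256 ≡ 256^2 = 65536 ≡ 460 (mod 493)
492 = 256 + 128 + 64 + 32 + 8 + 4 in binary powers of 2.
So 11^492 ≡ 460 · 256 · 103 · 460 · 16 · 344 ≡ 285 (mod 493).
Since 285 ≠ 1, base 11 is a Fermat witness: 493 is composite.

285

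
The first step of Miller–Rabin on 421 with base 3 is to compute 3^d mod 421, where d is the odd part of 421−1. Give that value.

1

421 − 1 = 420 = 2^2 · 105, so d = 105.
3^1 ≡ 3 (mod 421)
3^2 ≡ 3^2 = 9 ≡ 9 (mod 421)
3^4 ≡ 9^2 = 81 ≡ 81 (mod 421)
3^8 ≡ 81^2 = 6561 ≡ 246 (mod 421)
3^16 ≡ 246^2 = 60516 ≡ 313 (mod 421)
3^32 ≡ 313^2 = 97969 ≡ 297 (mod 421)
3^64 ≡ 297^2 = 88209 ≡ 220 (mod 421)
105 = 64 + 32 + 8 + 1 in binary powers of 2.
So 3^105 ≡ 220 · 297 · 246 · 3 ≡ 1 (mod 421).
Since 3^d ≡ 1 (mod 421), base 3 does not prove 421 composite.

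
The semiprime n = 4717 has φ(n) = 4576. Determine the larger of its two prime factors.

φ(n) = (p−1)(q−1) = n − (p+q) + 1, so p + q = 4717 − 4576 + 1 = 142.
p and q are the roots of t² − 142t + 4717 = 0.
Discriminant: 142² − 4·4717 = 20164 − 18868 = 1296; √1296 = 36.
q = (142 − 36)/2 = 53, p = (142 + 36)/2 = 89.
Check: 53 · 89 = 4717.

89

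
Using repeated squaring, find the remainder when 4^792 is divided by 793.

4^1 ≡ 4 (mod 793)
4^2 ≡ 4^2 = 16 ≡ 16 (mod 793)
4^4 ≡ 16^2 = 256 ≡ 256 (mod 793)
4^8 ≡ 256^2 = 65536 ≡ 510 (mod 793)
4^16 ≡ 510^2 = 260100 ≡ 789 (mod 793)
4^32 ≡ 789^2 = 622521 ≡ 16 (mod 793)
4^64 ≡ 16^2 = 256 ≡ 256 (mod 793)
4^128 ≡ 256^2 = 65536 ≡ 510 (mod 793)
4^256 ≡ 510^2 = 260100 ≡ 789 (mod 793)
4^512 ≡ 789^2 = 622521 ≡ 16 (mod 793)
792 = 512 + 256 + 16 + 8 in binary powers of 2.
So 4^792 ≡ 16 · 789 · 789 · 510 ≡ 508 (mod 793).
Since 508 ≠ 1, base 4 is a Fermat witness: 793 is composite.

508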